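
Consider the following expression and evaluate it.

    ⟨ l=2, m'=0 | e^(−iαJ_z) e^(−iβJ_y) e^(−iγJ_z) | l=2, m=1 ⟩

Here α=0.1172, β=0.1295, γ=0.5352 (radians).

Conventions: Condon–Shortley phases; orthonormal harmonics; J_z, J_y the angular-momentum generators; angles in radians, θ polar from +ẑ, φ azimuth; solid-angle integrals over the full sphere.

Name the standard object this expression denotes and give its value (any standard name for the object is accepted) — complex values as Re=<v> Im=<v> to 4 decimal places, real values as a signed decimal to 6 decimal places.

This is a Wigner D-matrix element — the rotation-matrix element ⟨l m'| R(α,β,γ) |l m⟩ in the angular-momentum basis.
Split into d^2_{0,1}(β=0.1295) × two z-phases.
c=cos(0.129500/2)=0.997904, s=sin(0.129500/2)=0.064705; N=√[2·2·6·1]=4.898979
Admissible k: 1..2 (factorial args all ≥0)
  k=1: (−1)^0·4.8990/(2)·0.9979^3·0.0647^1 = +0.157499
  k=2: (−1)^1·4.8990/(2)·0.9979^1·0.0647^3 = -0.000662
d^2_{0,1}(0.1295) = +0.157499 -0.000662 = +0.156837
Attach z-rotation phases: D = e^{-i(0)(0.1172)}·(+0.156837)·e^{-i(1)(0.5352)} = +0.134906-0.079989i

Wigner D-matrix element, Re=0.1349 Im=-0.0800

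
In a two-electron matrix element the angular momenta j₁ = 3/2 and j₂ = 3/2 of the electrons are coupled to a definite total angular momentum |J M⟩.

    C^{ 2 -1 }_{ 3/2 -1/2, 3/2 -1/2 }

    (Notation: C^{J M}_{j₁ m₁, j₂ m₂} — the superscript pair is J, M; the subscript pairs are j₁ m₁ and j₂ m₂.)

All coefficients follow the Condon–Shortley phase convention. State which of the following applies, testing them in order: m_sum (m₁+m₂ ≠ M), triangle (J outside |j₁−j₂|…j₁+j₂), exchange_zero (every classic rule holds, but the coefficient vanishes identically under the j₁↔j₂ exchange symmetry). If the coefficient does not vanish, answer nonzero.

m-sum: m₁+m₂ = -1/2+(-1/2) = -1, M = -1  ✓
triangle: |j₁−j₂| = 0 ≤ J = 2 ≤ j₁+j₂ = 3  ✓
exchange: j₁=j₂ and m₁=m₂, and (−1)^(j₁+j₂−J) = (−1)^1 = −1 forces ⟨j₁m₁;j₂m₂|JM⟩ = −⟨j₂m₂;j₁m₁|JM⟩ = −⟨j₁m₁;j₂m₂|JM⟩ ⇒ the coefficient vanishes identically
Racah sum check: Σ_k collapses to 0 ⇒ CG = 0

exchange_zero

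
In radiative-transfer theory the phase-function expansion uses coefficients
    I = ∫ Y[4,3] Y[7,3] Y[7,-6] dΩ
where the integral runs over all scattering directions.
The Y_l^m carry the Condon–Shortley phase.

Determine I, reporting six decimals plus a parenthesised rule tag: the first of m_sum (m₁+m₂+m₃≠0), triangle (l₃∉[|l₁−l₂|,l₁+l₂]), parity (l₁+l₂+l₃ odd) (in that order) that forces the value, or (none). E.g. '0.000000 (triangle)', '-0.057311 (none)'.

-0.148484 (none)

Rules hold: Σm=0, L=18 even, 3≤7≤11.
N = 9·15·15 = 2025
Δ = 4!·4!·10!/19! = 1/58198140
Racah Σ t=0..4: t=0:+1/17418240 t=1:−1/622080 t=2:+1/230400 t=3:−1/622080 t=4:+1/17418240 = 1/806400
⇒ 3j(4 7 7; 0 0 0)² = 2268/230945, sgn -1
Racah Σ t=0..1: t=0:+1/522547200 t=1:−1/52254720 = -1/58060800
⇒ 3j(4 7 7; 3 3 -6)² = 9/646, sgn +1
4πI² = N·(3j₀)²·(3jₘ)² = 4133430/14919047
I = -1·√(0.277057/4π) = -0.14848406
No selection rule forces the value: the integral is nonzero (none).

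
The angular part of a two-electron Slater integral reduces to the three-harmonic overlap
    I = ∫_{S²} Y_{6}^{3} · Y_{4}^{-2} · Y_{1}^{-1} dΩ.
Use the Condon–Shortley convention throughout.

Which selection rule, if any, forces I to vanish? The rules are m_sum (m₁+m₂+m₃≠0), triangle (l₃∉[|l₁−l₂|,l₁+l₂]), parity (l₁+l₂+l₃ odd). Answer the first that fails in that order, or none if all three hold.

Σmᵢ = 0  ✓
l₃∈[|l₁−l₂|,l₁+l₂]=[2,10] required, l₃=1 fails  ✗
Σlᵢ = 11 ⇒ odd

triangle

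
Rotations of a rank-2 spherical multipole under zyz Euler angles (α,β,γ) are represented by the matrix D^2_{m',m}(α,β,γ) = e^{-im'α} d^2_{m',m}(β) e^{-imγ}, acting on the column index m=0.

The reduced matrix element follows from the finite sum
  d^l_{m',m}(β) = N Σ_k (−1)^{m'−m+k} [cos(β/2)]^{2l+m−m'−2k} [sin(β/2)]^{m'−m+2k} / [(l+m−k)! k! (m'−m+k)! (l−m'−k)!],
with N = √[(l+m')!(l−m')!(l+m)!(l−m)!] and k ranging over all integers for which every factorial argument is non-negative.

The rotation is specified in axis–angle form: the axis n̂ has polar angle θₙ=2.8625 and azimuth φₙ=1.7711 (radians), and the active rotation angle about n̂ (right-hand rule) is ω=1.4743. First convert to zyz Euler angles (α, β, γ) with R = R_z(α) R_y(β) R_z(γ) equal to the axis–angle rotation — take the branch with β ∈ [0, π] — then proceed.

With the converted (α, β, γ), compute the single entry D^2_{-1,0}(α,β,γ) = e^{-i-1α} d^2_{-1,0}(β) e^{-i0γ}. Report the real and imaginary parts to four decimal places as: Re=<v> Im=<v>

Axis–angle → zyz. n̂ = (sinθₙcosφₙ, sinθₙsinφₙ, cosθₙ) = (-0.054812, +0.269976, -0.961306), ω = 1.4743.
R = I cosω + sinω [n̂]ₓ + (1−cosω) n̂n̂ᵀ gives
  R = [+0.099062, +0.943461, +0.316334; -0.970206, +0.162211, -0.179967; -0.221105, -0.289081, +0.931421]
β = atan2(√(R₁₃²+R₂₃²), R₃₃) = 0.372499; α = atan2(R₂₃, R₁₃) mod 2π = 5.765936; γ = atan2(R₃₂, −R₃₁) mod 2π = 5.365329
D^2_{-1,0}(5.7659,0.3725,5.3653) = e^{-i·-1·5.7659}·d^2_{-1,0}(0.3725)·e^{-i·0·5.3653}. Compute d first:
Half-angle: c=0.982706, s=0.185175. N=√(1·6·2·2)=4.898979
The bounds max(0,m−m')=1 and min(l+m,l−m')=2 give 2 terms
  k=1: (−1)^0·4.8990/(2)·0.9827^3·0.1852^1 = +0.430455
  k=2: (−1)^1·4.8990/(2)·0.9827^1·0.1852^3 = -0.015284
d^2_{-1,0}(0.3725) = +0.430455 -0.015284 = +0.415171
Phases: e^{-i·(-1)·5.7659}=+0.869183-0.494491i, e^{-i·(0)·5.3653}=+1.000000+0.000000i ⇒ D=+0.360859-0.205298i

Re=0.3609 Im=-0.2053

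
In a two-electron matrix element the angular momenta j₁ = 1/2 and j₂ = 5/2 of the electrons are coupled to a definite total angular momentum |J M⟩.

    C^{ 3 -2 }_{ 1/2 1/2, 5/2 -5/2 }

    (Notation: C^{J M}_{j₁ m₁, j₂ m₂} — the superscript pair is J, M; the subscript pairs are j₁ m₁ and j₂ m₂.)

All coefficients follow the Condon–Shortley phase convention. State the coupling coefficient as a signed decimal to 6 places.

j₁+j₂−J=0  J+j₁−j₂=1  J−j₁+j₂=5  j₁+j₂+J+1=7
(j₁±m₁, j₂±m₂, J±M) = (1,0,0,5,1,5)
P² = 2400
sum k=0..0:
  [0] +1/120 = 1/120
S = 1/120
C² = P²·S² = 1/6 ; C = +0.408248

+√(1/6) ≈ +0.408248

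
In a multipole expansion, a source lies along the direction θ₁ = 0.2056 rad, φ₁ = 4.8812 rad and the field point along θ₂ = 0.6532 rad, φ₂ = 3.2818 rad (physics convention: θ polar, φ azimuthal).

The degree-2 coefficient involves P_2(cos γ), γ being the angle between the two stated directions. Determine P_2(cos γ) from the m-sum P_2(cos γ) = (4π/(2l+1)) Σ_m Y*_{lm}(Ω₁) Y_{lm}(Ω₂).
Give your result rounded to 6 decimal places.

Term-by-term m-sum for l=2 (normalisation 4π/5 = 2.513274):
  term(m=-2) = (-0.002293, -0.000131)   from Y*(Ω₁)=(-0.015191, -0.005333), Y(Ω₂)=(0.137093, -0.039483)
  term(m=-1) = (-0.001646, 0.057544)   from Y*(Ω₁)=(0.025940, -0.152203), Y(Ω₂)=(-0.369193, 0.052105)
  term(m=+0) = (0.166361, 0.000000)   from Y*(Ω₁)=(0.591347, -0.000000), Y(Ω₂)=(0.281326, 0.000000)
  term(m=+1) = (-0.001646, -0.057544)   from Y*(Ω₁)=(-0.025940, -0.152203), Y(Ω₂)=(0.369193, 0.052105)
  term(m=+2) = (-0.002293, 0.000131)   from Y*(Ω₁)=(-0.015191, 0.005333), Y(Ω₂)=(0.137093, 0.039483)
Accumulated sum (0.158482, 0.000000); after 4π/(2l+1) scaling, (0.398310, 0.000000) ⇒ P_2 = 0.398310

0.398310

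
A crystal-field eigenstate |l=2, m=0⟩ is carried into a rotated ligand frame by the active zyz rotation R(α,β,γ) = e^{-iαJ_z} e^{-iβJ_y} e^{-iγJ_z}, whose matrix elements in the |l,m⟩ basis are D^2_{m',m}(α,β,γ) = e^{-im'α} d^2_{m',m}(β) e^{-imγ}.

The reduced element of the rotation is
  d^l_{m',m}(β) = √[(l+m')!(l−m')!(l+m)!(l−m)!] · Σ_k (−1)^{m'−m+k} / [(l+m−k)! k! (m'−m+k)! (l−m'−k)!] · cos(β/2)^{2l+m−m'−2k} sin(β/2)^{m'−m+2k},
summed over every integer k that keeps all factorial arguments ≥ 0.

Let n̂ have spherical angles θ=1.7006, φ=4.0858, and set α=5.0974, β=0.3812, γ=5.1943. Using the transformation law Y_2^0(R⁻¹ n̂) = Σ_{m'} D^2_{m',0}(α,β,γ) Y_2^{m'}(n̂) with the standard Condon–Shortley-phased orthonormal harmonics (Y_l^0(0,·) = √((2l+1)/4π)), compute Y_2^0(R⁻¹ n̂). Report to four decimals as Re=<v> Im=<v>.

Need the full column D^2_{m',0} for m'=−2..2 at α=5.0974, β=0.3812, γ=5.1943.
cos(β/2)=0.981891, sin(β/2)=0.189448
d^2_{-2,0}: single k=2 term ⇒ +0.084758;  D = -0.060848-0.059005i
d^2_{-1,0}: k∈[1..2] ⇒ +0.439294 -0.016353 = +0.422941;  D = +0.158844-0.391979i
d^2_{0,0}: k∈[0..2] ⇒ +0.929507 -0.138410 +0.001288 = +0.792385;  D = +0.792385+0.000000i
d^2_{1,0}: k∈[0..1] ⇒ -0.439294 +0.016353 = -0.422941;  D = -0.158844-0.391979i
d^2_{2,0}: single k=0 term ⇒ +0.084758;  D = -0.060848+0.059005i
Y_2^{m'}(θ=1.7006,φ=4.0858) and Σ D·Y over m':
  (-0.0608-0.0590i)·(-0.1186-0.3608i)  (+0.1588-0.3920i)·(+0.0581-0.0803i)  (+0.7924+0.0000i)·(-0.2995+0.0000i)  (-0.1588-0.3920i)·(-0.0581-0.0803i)  (-0.0608+0.0590i)·(-0.1186+0.3608i)
Y_2^0(R⁻¹ n̂) = -0.309990+0.000000i

Re=-0.3100 Im=0.0000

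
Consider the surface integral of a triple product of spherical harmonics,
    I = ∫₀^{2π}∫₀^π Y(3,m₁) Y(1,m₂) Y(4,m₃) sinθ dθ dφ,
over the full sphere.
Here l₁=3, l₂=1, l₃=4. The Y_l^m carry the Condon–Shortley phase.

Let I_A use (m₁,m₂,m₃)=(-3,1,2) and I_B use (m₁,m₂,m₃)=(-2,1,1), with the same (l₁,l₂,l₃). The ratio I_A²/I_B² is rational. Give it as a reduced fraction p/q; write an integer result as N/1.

Same 3,1,4: normalisation and zero-m 3j drop out of the ratio.
A: Δ: 0! 6! 2! / 9! → 1/252; sum: t=0:+1/1440 = 1/1440; 3j²(3 1 4; -3 1 2) = Δ·Π!·Σ² = 1/252  (sign +1)
B: Δ: 0! 6! 2! / 9! → 1/252; sum: t=0:+1/240 = 1/240; 3j²(3 1 4; -2 1 1) = Δ·Π!·Σ² = 1/84  (sign -1)
I_A²/I_B² = (1/252)/(1/84) = 1/3

1/3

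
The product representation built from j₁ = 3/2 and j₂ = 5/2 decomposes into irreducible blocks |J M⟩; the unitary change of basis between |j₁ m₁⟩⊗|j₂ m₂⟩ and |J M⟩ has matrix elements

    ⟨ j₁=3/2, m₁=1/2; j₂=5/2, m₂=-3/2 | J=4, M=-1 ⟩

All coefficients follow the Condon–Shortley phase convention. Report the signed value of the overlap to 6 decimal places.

√[9·0!3!5!/9! · 2!1!1!4!3!5!] = √(4320/7)
  +(−1)^0/∏(0,0,1,1,2,4)! = 1/48  (running 1/48)
⟨..|..⟩ = √(4320/7)·(1/48) = +0.517549

+0.517549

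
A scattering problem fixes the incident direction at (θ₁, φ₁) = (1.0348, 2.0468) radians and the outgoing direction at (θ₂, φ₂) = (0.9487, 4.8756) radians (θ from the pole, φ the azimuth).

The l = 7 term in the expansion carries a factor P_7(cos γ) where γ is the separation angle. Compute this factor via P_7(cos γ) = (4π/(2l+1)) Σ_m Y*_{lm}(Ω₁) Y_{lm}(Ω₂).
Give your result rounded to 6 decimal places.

0.093538

Addition theorem: P_7(cos γ) = (4π/15) Σ_m Y*_{lm}(Ω₁) Y_{lm}(Ω₂), m = −7…7:
  m=-7: (-0.032867, 0.170499) × (-0.106474, -0.048615) = (0.011788, -0.016556)  (running Σ = (0.011788, -0.016556))
  m=-6: (0.370290, -0.108715) × (-0.175122, 0.260685) = (-0.036505, 0.115568)  (running Σ = (-0.024717, 0.099012))
  m=-5: (-0.284352, -0.298234) × (0.323492, 0.304242) = (-0.001250, -0.182988)  (running Σ = (-0.025967, -0.083976))
  m=-4: (-0.026160, 0.075579) × (0.209592, -0.160276) = (0.006631, 0.020034)  (running Σ = (-0.019337, -0.063943))
  m=-3: (-0.312223, 0.044886) × (0.081599, 0.153117) = (-0.032350, -0.044144)  (running Σ = (-0.051687, -0.108087))
  m=-2: (0.135739, 0.190623) × (0.334439, -0.113218) = (0.066978, 0.048384)  (running Σ = (0.015292, -0.059703))
  m=-1: (-0.104413, 0.202531) × (0.004734, 0.028748) = (-0.006317, -0.002043)  (running Σ = (0.008975, -0.061746))
  m=0: (0.265970, -0.000000) × (0.352305, 0.000000) = (0.093702, 0.000000)  (running Σ = (0.102678, -0.061746))
  m=1: (0.104413, 0.202531) × (-0.004734, 0.028748) = (-0.006317, 0.002043)  (running Σ = (0.096361, -0.059703))
  m=2: (0.135739, -0.190623) × (0.334439, 0.113218) = (0.066978, -0.048384)  (running Σ = (0.163340, -0.108087))
  m=3: (0.312223, 0.044886) × (-0.081599, 0.153117) = (-0.032350, 0.044144)  (running Σ = (0.130990, -0.063943))
  m=4: (-0.026160, -0.075579) × (0.209592, 0.160276) = (0.006631, -0.020034)  (running Σ = (0.137620, -0.083976))
  m=5: (0.284352, -0.298234) × (-0.323492, 0.304242) = (-0.001250, 0.182988)  (running Σ = (0.136370, 0.099012))
  m=6: (0.370290, 0.108715) × (-0.175122, -0.260685) = (-0.036505, -0.115568)  (running Σ = (0.099865, -0.016556))
  m=7: (0.032867, 0.170499) × (0.106474, -0.048615) = (0.011788, 0.016556)  (running Σ = (0.111653, 0.000000))
Accumulated sum (0.111653, 0.000000); after 4π/(2l+1) scaling, (0.093538, 0.000000) ⇒ P_7 = 0.093538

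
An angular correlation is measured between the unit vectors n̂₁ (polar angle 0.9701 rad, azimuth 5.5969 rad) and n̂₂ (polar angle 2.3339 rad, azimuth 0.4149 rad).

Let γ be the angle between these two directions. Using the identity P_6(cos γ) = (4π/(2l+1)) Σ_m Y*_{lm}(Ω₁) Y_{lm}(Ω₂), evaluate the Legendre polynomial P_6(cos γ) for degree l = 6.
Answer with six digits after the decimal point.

Expand P_6 via completeness: Σ_{m} conj(Y_{6,m}) at Ω₁ times Y_{6,m} at Ω₂ —
  m=-6: Y*=(-0.085298, 0.126115)  Y=(-0.054700, -0.041772)  product (0.009934, -0.003335)
  m=-5: Y*=(-0.346293, 0.103276)  Y=(0.110058, 0.199699)  product (-0.058736, -0.057788)
  m=-4: Y*=(-0.383202, -0.160415)  Y=(-0.036725, -0.412467)  product (-0.052093, 0.163950)
  m=-3: Y*=(-0.049834, -0.093868)  Y=(-0.122751, 0.362988)  product (0.040190, -0.006567)
  m=-2: Y*=(-0.060342, 0.300412)  Y=(-0.007798, 0.008524)  product (-0.002090, -0.002857)
  m=-1: Y*=(-0.180715, 0.148025)  Y=(0.339071, -0.149350)  product (-0.039168, 0.077181)
  m=+0: Y*=(0.249634, -0.000000)  Y=(-0.098078, 0.000000)  product (-0.024484, 0.000000)
  m=+1: Y*=(0.180715, 0.148025)  Y=(-0.339071, -0.149350)  product (-0.039168, -0.077181)
  m=+2: Y*=(-0.060342, -0.300412)  Y=(-0.007798, -0.008524)  product (-0.002090, 0.002857)
  m=+3: Y*=(0.049834, -0.093868)  Y=(0.122751, 0.362988)  product (0.040190, 0.006567)
  m=+4: Y*=(-0.383202, 0.160415)  Y=(-0.036725, 0.412467)  product (-0.052093, -0.163950)
  m=+5: Y*=(0.346293, 0.103276)  Y=(-0.110058, 0.199699)  product (-0.058736, 0.057788)
  m=+6: Y*=(-0.085298, -0.126115)  Y=(-0.054700, 0.041772)  product (0.009934, 0.003335)
Σ over m = (-0.228409, 0.000000); ×(4π/13) → (-0.220790, 0.000000). Real part: -0.220790

-0.220790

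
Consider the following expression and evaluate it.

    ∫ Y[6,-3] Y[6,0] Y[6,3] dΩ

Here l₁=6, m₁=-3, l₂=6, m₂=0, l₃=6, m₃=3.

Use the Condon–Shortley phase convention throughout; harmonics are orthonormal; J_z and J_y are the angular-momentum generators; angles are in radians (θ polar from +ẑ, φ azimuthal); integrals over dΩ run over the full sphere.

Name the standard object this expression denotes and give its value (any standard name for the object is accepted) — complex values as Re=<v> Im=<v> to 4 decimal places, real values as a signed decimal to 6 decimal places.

Gaunt coefficient, +0.123095

This is a Gaunt coefficient — the integral of a triple product of spherical harmonics over the sphere.
Rules hold: Σm=0, L=18 even, 0≤6≤12.
N = 13·13·13 = 2197
Δ = 6!·6!·6!/19! = 1/325909584
Racah Σ t=0..6: t=0:+1/373248000 t=1:−1/1728000 t=2:+1/110592 t=3:−1/46656 t=4:+1/110592 t=5:−1/1728000 t=6:+1/373248000 = -7/1555200
⇒ 3j(6 6 6; 0 0 0)² = 400/46189, sgn -1
Racah Σ t=3..6: t=3:−1/933120 t=4:+1/276480 t=5:−1/691200 t=6:+1/18662400 = 43/37324800
⇒ 3j(6 6 6; -3 0 3)² = 1849/184756, sgn -1
4πI² = N·(3j₀)²·(3jₘ)² = 2403700/12623809
I = +1·√(0.19041/4π) = 0.12309488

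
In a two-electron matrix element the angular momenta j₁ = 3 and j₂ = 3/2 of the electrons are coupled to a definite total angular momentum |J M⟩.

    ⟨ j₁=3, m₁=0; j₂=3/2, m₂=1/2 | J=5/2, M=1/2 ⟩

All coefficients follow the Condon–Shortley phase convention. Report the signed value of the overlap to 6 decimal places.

triangle: 2!·4!·1!/8! = 48/40320
(j±m)!: 3!·3!·2!·1!·3!·2! = 864
prefactor² = (2J+1)·Δ·N² = 216/35
  k=1: −1/(1!·1!·2!·1!·2!·0!) = -1/4
  k=2: +1/(2!·0!·1!·0!·3!·1!) = 1/12
Σ = -1/6  ⇒  CG² = 216/35·(-1/6)² = 6/35
CG = −√(6/35) = -0.414039

-0.414039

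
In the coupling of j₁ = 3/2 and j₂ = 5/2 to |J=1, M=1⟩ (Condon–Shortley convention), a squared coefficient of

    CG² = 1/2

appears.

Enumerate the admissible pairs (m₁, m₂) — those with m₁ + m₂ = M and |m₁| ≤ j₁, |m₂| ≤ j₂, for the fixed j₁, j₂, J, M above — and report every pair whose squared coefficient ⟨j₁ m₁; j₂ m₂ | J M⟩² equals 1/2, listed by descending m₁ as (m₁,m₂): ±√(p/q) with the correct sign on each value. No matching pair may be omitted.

(-3/2,5/2): −√(1/2)

Admissible pairs with m₁+m₂ = M = 1: (-3/2,5/2), (-1/2,3/2), (1/2,1/2), (3/2,-1/2)
  (m₁,m₂)=(3/2,-1/2): CG² = 1/20, CG = +√(1/20)
  (m₁,m₂)=(1/2,1/2): CG² = 3/20, CG = −√(3/20)
  (m₁,m₂)=(-1/2,3/2): CG² = 3/10, CG = +√(3/10)
  (m₁,m₂)=(-3/2,5/2): CG² = 1/2, CG = −√(1/2)   ← matches the target
Pairs with CG² = 1/2: (-3/2,5/2): −√(1/2)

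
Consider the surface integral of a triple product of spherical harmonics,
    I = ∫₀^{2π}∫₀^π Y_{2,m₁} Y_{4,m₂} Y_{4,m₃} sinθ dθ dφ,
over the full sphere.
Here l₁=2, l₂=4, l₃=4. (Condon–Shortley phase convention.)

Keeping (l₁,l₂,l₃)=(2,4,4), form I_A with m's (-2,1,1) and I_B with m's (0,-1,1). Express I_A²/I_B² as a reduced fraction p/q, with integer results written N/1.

Shared (l₁,l₂,l₃)=(2,4,4): N and (l;000)² cancel in I_A²/I_B².
A: Δ = 2!·2!·6!/11! = 1/13860; Racah Σ t=2..2: t=2:+1/144 = 1/144; ⇒ 3j(2 4 4; -2 1 1)² = 10/231, sgn -1
B: Δ = 2!·2!·6!/11! = 1/13860; Racah Σ t=0..2: t=0:+1/144 t=1:−1/48 t=2:+1/480 = -17/1440; ⇒ 3j(2 4 4; 0 -1 1)² = 289/13860, sgn +1
I_A²/I_B² = (10/231)/(289/13860) = 600/289

600/289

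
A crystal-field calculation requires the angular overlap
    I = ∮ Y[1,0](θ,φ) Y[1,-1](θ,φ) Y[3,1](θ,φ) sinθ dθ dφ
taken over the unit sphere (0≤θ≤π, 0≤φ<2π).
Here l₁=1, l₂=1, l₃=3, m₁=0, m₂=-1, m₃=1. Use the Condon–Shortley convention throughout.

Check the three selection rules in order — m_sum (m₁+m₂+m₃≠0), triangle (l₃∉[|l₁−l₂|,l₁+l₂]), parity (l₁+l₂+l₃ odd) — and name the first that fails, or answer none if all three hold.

azimuthal sum: 0 − 1 + 1 = 0  ✓
l₃ must lie in [0,2]; have l₃=3  ✗
L = 1 + 1 + 3 = 5 (odd)

triangle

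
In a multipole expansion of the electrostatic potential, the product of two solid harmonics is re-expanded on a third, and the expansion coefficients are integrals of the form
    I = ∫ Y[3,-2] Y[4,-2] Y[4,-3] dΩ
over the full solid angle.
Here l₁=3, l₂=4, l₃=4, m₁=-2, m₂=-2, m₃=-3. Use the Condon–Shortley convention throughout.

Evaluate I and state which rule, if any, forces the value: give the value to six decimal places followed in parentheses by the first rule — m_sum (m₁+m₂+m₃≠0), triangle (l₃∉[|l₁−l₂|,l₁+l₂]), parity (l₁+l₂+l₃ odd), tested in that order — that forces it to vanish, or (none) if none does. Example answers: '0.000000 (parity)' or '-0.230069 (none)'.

0.000000 (m_sum)

Σmᵢ = -7 ≠ 0, so the φ-integral vanishes; I = 0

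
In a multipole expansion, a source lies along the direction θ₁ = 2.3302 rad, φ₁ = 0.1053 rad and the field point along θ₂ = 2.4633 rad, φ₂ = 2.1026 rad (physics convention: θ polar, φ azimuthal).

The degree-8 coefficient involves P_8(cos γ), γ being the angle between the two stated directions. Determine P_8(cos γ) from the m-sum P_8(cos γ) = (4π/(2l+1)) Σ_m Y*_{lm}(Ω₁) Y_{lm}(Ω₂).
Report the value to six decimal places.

-0.280450

Term-by-term m-sum for l=8 (normalisation 4π/17 = 0.739198):
  [-8]  conj(Y_{8,-8})(Ω₁) = (0.026261, 0.029440) ; Y_{8,-8}(Ω₂) = (-0.005475, 0.011108) ; Δ = (-0.000471, 0.000131)
  [-7]  conj(Y_{8,-7})(Ω₁) = (-0.110919, -0.100690) ; Y_{8,-7}(Ω₂) = (0.033742, 0.051386) ; Δ = (0.001431, -0.009097)
  [-6]  conj(Y_{8,-6})(Ω₁) = (0.270083, 0.197667) ; Y_{8,-6}(Ω₂) = (0.185719, -0.009150) ; Δ = (0.051968, 0.034239)
  [-5]  conj(Y_{8,-5})(Ω₁) = (-0.399179, -0.232013) ; Y_{8,-5}(Ω₂) = (0.174164, -0.332445) ; Δ = (-0.146654, 0.092297)
  [-4]  conj(Y_{8,-4})(Ω₁) = (0.280196, 0.125531) ; Y_{8,-4}(Ω₂) = (-0.252845, -0.406521) ; Δ = (-0.019815, -0.145645)
  [-3]  conj(Y_{8,-3})(Ω₁) = (0.122425, 0.040014) ; Y_{8,-3}(Ω₂) = (-0.264099, 0.006502) ; Δ = (-0.032592, -0.009772)
  [-2]  conj(Y_{8,-2})(Ω₁) = (-0.374581, -0.080074) ; Y_{8,-2}(Ω₂) = (0.104110, -0.187357) ; Δ = (-0.054000, 0.061844)
  [-1]  conj(Y_{8,-1})(Ω₁) = (0.048515, 0.005128) ; Y_{8,-1}(Ω₂) = (-0.194562, -0.330695) ; Δ = (-0.007743, -0.017041)
  [+0]  conj(Y_{8,0})(Ω₁) = (0.366771, -0.000000) ; Y_{8,0}(Ω₂) = (0.099117, 0.000000) ; Δ = (0.036353, 0.000000)
  [+1]  conj(Y_{8,1})(Ω₁) = (-0.048515, 0.005128) ; Y_{8,1}(Ω₂) = (0.194562, -0.330695) ; Δ = (-0.007743, 0.017041)
  [+2]  conj(Y_{8,2})(Ω₁) = (-0.374581, 0.080074) ; Y_{8,2}(Ω₂) = (0.104110, 0.187357) ; Δ = (-0.054000, -0.061844)
  [+3]  conj(Y_{8,3})(Ω₁) = (-0.122425, 0.040014) ; Y_{8,3}(Ω₂) = (0.264099, 0.006502) ; Δ = (-0.032592, 0.009772)
  [+4]  conj(Y_{8,4})(Ω₁) = (0.280196, -0.125531) ; Y_{8,4}(Ω₂) = (-0.252845, 0.406521) ; Δ = (-0.019815, 0.145645)
  [+5]  conj(Y_{8,5})(Ω₁) = (0.399179, -0.232013) ; Y_{8,5}(Ω₂) = (-0.174164, -0.332445) ; Δ = (-0.146654, -0.092297)
  [+6]  conj(Y_{8,6})(Ω₁) = (0.270083, -0.197667) ; Y_{8,6}(Ω₂) = (0.185719, 0.009150) ; Δ = (0.051968, -0.034239)
  [+7]  conj(Y_{8,7})(Ω₁) = (0.110919, -0.100690) ; Y_{8,7}(Ω₂) = (-0.033742, 0.051386) ; Δ = (0.001431, 0.009097)
  [+8]  conj(Y_{8,8})(Ω₁) = (0.026261, -0.029440) ; Y_{8,8}(Ω₂) = (-0.005475, -0.011108) ; Δ = (-0.000471, -0.000131)
Total Σ_m = (-0.379398, 0.000000). Multiply by 0.739198: (-0.280450, 0.000000). P_8(cos γ) = -0.280450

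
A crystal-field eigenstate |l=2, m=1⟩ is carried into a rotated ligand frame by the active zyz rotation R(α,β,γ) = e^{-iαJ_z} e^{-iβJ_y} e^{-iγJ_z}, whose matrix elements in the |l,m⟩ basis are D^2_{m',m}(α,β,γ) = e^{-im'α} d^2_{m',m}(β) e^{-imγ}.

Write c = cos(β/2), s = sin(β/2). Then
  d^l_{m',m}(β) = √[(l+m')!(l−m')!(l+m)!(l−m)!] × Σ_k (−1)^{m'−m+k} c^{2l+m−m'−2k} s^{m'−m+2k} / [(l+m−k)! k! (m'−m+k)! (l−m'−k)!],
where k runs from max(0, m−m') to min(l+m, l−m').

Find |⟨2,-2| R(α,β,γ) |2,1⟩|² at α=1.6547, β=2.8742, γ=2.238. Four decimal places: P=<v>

Split into d^2_{-2,1}(β=2.8742) × two z-phases.
With c≡cos(β/2)=0.133298 and s≡sin(β/2)=0.991076, N=[1·24·6·1]^{1/2}=12.000000
k∈{3} keeps every argument non-negative
  k=3: (−1)^0·12.0000/(6)·0.1333^1·0.9911^3 = +0.259523
d^2_{-2,1}(2.8742) = +0.259523
|D^2_{-2,1}|² = |d^2_{-2,1}(β)|² = (+0.259523)² = 0.067352 (the z-rotation phases have unit modulus)

P=0.0674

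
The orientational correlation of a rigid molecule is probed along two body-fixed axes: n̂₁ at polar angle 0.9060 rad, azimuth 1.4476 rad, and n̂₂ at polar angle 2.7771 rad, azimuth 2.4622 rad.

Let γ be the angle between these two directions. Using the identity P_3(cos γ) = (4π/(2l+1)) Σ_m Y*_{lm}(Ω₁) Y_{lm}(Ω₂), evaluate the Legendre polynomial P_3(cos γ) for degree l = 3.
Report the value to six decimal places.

0.446024

Addition theorem: P_3(cos γ) = (4π/7) Σ_m Y*_{lm}(Ω₁) Y_{lm}(Ω₂), m = −3…3:
  m=-3: Y*=-0.07348 - 0.18967j  Y=0.00852 - 0.01687j  product -0.00383 - 0.00038j
  m=-2: Y*=-0.37874 + 0.09525j  Y=-0.02553 - 0.11862j  product 0.02097 + 0.04249j
  m=-1: Y*=0.02822 + 0.22790j  Y=-0.30155 - 0.24355j  product 0.04700 - 0.07560j
  m=+0: Y*=-0.25258 + 0.00000j  Y=-0.47579 + 0.00000j  product 0.12018 + 0.00000j
  m=+1: Y*=-0.02822 + 0.22790j  Y=0.30155 - 0.24355j  product 0.04700 + 0.07560j
  m=+2: Y*=-0.37874 - 0.09525j  Y=-0.02553 + 0.11862j  product 0.02097 - 0.04249j
  m=+3: Y*=0.07348 - 0.18967j  Y=-0.00852 - 0.01687j  product -0.00383 + 0.00038j
Total Σ_m = 0.24845 - 0.00000j. Multiply by 1.795196: 0.44602 - 0.00000j. P_3(cos γ) = 0.446024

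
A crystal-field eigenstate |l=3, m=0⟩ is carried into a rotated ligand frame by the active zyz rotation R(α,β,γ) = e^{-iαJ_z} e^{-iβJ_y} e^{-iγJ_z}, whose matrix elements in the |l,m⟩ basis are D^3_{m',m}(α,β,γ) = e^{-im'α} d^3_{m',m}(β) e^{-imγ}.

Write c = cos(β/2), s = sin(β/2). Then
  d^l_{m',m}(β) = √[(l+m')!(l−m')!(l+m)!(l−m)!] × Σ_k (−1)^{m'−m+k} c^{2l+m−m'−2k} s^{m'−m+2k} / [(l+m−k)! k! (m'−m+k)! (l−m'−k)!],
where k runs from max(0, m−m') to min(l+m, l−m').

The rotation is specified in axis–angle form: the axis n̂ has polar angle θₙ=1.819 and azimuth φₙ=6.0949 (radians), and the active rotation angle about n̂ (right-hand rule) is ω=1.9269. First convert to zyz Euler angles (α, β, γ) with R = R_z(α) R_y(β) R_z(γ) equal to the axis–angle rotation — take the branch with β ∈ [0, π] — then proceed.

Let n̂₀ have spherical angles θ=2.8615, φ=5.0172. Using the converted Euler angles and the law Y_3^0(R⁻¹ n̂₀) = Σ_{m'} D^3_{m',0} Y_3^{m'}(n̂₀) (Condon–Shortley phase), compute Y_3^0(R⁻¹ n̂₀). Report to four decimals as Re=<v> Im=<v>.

Axis–angle → zyz. n̂ = (sinθₙcosφₙ, sinθₙsinφₙ, cosθₙ) = (+0.952223, -0.181439, -0.245663), ω = 1.9269.
R = I cosω + sinω [n̂]ₓ + (1−cosω) n̂n̂ᵀ gives
  R = [+0.874213, -0.002752, -0.485534; -0.463253, -0.304228, -0.832371; -0.145423, +0.952595, -0.267235]
β = atan2(√(R₁₃²+R₂₃²), R₃₃) = 1.841319; α = atan2(R₂₃, R₁₃) mod 2π = 4.184328; γ = atan2(R₃₂, −R₃₁) mod 2π = 1.419306
Need the full column D^3_{m',0} for m'=−3..3 at α=4.1843, β=1.8413, γ=1.4193.
cos(β/2)=0.605295, sin(β/2)=0.796001
d^3_{-3,0}: single k=3 term ⇒ +0.500216;  D = +0.500171-0.006696i
d^3_{-2,0}: k∈[2..3] ⇒ +0.465862 -0.805656 = -0.339794;  D = +0.167264-0.295775i
d^3_{-1,0}: k∈[1..3] ⇒ +0.224048 -1.162398 +0.670079 = -0.268271;  D = +0.135171+0.231729i
d^3_{0,0}: k∈[0..3] ⇒ +0.049182 -0.765489 +1.323828 -0.254379 = +0.353141;  D = +0.353141+0.000000i
d^3_{1,0}: k∈[0..2] ⇒ -0.224048 +1.162398 -0.670079 = +0.268271;  D = -0.135171+0.231729i
d^3_{2,0}: k∈[0..1] ⇒ +0.465862 -0.805656 = -0.339794;  D = +0.167264+0.295775i
d^3_{3,0}: single k=0 term ⇒ -0.500216;  D = -0.500171-0.006696i
Y_3^{m'}(θ=2.8615,φ=5.0172) and Σ D·Y over m':
  (+0.5002-0.0067i)·(-0.0070-0.0054i)  (+0.1673-0.2958i)·(+0.0615-0.0430i)  (+0.1352+0.2317i)·(+0.0970+0.3083i)  (+0.3531+0.0000i)·(-0.5802+0.0000i)  (-0.1352+0.2317i)·(-0.0970+0.3083i)  (+0.1673+0.2958i)·(+0.0615+0.0430i)  (-0.5002-0.0067i)·(+0.0070-0.0054i)
Y_3^0(R⁻¹ n̂) = -0.333469-0.000000i

Re=-0.3335 Im=0.0000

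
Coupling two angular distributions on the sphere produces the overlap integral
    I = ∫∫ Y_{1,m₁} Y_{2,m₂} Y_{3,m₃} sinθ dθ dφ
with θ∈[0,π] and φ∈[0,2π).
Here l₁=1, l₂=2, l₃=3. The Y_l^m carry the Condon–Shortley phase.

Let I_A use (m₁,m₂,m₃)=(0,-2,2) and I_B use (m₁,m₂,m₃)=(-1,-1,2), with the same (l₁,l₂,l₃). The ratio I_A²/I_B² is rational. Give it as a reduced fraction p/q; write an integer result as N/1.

Shared (l₁,l₂,l₃)=(1,2,3): N and (l;000)² cancel in I_A²/I_B².
A: Δ = 0!·2!·4!/7! = 1/105; Racah Σ t=0..0: t=0:+1/24 = 1/24; ⇒ 3j(1 2 3; 0 -2 2)² = 1/21, sgn -1
B: Δ = 0!·2!·4!/7! = 1/105; Racah Σ t=0..0: t=0:+1/12 = 1/12; ⇒ 3j(1 2 3; -1 -1 2)² = 2/21, sgn -1
I_A²/I_B² = (1/21)/(2/21) = 1/2

1/2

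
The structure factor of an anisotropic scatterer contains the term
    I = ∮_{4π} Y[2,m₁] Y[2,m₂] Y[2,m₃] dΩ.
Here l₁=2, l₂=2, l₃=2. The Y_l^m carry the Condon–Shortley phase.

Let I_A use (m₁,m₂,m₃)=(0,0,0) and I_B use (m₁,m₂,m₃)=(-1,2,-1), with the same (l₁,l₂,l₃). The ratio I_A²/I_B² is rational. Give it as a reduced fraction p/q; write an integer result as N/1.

l's match ⇒ only the (l;m) 3-j factors differ between A and B.
A: triangle coeff Δ(2,2,2) = 1/630; Σ_t [0,2]: t=0:+1/8 t=1:−1/1 t=2:+1/8 = -3/4; (3j)²=2/35 [(2 2 2; 0 0 0)], sign=-1
B: triangle coeff Δ(2,2,2) = 1/630; Σ_t [2,2]: t=2:+1/4 = 1/4; (3j)²=3/35 [(2 2 2; -1 2 -1)], sign=-1
I_A²/I_B² = (2/35)/(3/35) = 2/3

2/3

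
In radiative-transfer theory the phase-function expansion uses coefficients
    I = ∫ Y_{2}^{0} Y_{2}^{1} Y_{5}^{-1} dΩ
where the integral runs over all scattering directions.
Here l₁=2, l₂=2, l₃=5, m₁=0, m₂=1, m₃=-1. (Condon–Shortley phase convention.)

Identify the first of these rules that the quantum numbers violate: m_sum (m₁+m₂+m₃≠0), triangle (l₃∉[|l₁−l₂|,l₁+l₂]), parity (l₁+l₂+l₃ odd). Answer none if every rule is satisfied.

triangle

m₁+m₂+m₃ = 0 + 1 − 1 = 0  ✓
triangle: need |l₁−l₂| ≤ l₃ ≤ l₁+l₂ = [0,4]; l₃=5 is outside  ✗
parity: l₁+l₂+l₃ = 9 is odd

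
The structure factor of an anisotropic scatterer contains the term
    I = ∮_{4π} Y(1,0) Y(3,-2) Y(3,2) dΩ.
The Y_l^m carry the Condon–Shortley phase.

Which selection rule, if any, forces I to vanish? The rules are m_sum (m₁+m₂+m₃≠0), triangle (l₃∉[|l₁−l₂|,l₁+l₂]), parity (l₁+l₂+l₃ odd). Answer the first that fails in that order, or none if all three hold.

parity

azimuthal sum: 0 − 2 + 2 = 0  ✓
2 ≤ 3 ≤ 4 (triangle on l)  ✓
L = 1 + 3 + 3 = 7 (odd)  ✗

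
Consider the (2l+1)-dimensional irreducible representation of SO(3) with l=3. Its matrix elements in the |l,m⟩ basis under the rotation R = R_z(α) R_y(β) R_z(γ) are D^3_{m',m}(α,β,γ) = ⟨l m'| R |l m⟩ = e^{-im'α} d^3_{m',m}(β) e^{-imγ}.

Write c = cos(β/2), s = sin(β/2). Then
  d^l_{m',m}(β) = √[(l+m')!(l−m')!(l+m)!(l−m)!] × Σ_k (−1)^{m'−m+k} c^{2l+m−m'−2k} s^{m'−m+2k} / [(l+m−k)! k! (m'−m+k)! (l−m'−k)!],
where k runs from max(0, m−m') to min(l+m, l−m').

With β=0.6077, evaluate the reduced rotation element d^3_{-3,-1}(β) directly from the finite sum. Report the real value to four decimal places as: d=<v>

d=0.2874

d^3_{-3,-1}(β=0.6077) via the finite sum:
Half-angle: c=0.954192, s=0.299196. N=√(1·720·2·24)=185.903201
k: max(0,(-1)−(-3))=2 … min(3+(-1),3−(-3))=2
  k=2: (−1)^0·185.9032/(48)·0.9542^4·0.2992^2 = +0.287409
d^3_{-3,-1}(0.6077) = +0.287409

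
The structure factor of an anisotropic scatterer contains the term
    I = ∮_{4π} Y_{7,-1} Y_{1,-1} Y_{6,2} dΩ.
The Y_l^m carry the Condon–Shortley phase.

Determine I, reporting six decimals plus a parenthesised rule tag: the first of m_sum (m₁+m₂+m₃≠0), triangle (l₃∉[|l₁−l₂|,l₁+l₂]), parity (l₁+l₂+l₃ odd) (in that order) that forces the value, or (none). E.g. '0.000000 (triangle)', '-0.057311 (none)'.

-0.135514 (none)

m-sum 0 ✓  L=14 even ✓  6≤6≤8 ✓
Π(2lᵢ+1) = 15×3×13 = 585
triangle coeff Δ(7,1,6) = 1/1365
Σ_t [1,1]: t=1:−1/518400 = -1/518400
(3j)²=7/195 [(7 1 6; 0 0 0)], sign=-1
Σ_t [0,0]: t=0:+1/1935360 = 1/1935360
(3j)²=1/91 [(7 1 6; -1 -1 2)], sign=+1
⇒ 4πI² = 3/13
I = (-1)√(3/13/(4π)) = -0.13551395
No selection rule forces the value: the integral is nonzero (none).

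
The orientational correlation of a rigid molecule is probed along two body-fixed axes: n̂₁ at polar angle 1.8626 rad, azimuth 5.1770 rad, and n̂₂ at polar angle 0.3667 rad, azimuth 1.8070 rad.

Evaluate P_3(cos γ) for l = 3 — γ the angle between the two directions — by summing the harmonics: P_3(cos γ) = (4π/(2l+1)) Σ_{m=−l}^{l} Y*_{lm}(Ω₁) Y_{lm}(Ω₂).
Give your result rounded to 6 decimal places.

Addition theorem: P_3(cos γ) = (4π/7) Σ_m Y*_{lm}(Ω₁) Y_{lm}(Ω₂), m = −3…3:
  term(m=-3) = (-0.005457, -0.004460)   from Y*(Ω₁)=(-0.360793, 0.064522), Y(Ω₂)=(0.012514, 0.014600)
  term(m=-2) = (-0.029682, -0.014588)   from Y*(Ω₁)=(0.161388, 0.216050), Y(Ω₂)=(-0.109208, 0.055805)
  term(m=-1) = (0.068749, 0.015982)   from Y*(Ω₁)=(-0.081299, 0.162206), Y(Ω₂)=(-0.091034, -0.378210)
  term(m=+0) = (0.131276, 0.000000)   from Y*(Ω₁)=(0.277643, -0.000000), Y(Ω₂)=(0.472822, 0.000000)
  term(m=+1) = (0.068749, -0.015982)   from Y*(Ω₁)=(0.081299, 0.162206), Y(Ω₂)=(0.091034, -0.378210)
  term(m=+2) = (-0.029682, 0.014588)   from Y*(Ω₁)=(0.161388, -0.216050), Y(Ω₂)=(-0.109208, -0.055805)
  term(m=+3) = (-0.005457, 0.004460)   from Y*(Ω₁)=(0.360793, 0.064522), Y(Ω₂)=(-0.012514, 0.014600)
Σ over m = (0.198496, -0.000000); ×(4π/7) → (0.356340, -0.000000). Real part: 0.356340

0.356340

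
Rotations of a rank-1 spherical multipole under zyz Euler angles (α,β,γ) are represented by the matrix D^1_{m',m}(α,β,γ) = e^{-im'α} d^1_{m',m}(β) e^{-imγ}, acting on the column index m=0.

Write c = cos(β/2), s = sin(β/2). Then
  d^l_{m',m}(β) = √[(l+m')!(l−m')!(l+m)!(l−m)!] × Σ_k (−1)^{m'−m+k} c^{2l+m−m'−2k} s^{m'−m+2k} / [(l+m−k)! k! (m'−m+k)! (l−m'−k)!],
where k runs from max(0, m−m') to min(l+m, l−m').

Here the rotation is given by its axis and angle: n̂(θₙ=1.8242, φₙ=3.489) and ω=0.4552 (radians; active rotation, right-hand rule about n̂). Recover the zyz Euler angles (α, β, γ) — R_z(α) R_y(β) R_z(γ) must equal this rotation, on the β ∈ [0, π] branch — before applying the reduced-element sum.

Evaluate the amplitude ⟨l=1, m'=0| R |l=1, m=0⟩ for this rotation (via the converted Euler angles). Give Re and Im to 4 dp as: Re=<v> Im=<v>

Axis–angle → zyz. n̂ = (sinθₙcosφₙ, sinθₙsinφₙ, cosθₙ) = (-0.910231, -0.329588, -0.250700), ω = 0.4552.
R = I cosω + sinω [n̂]ₓ + (1−cosω) n̂n̂ᵀ gives
  R = [+0.982539, +0.140767, -0.121665; -0.079670, +0.909234, +0.408590; +0.168137, -0.391762, +0.904573]
β = atan2(√(R₁₃²+R₂₃²), R₃₃) = 0.440419; α = atan2(R₂₃, R₁₃) mod 2π = 1.860203; γ = atan2(R₃₂, −R₃₁) mod 2π = 4.306981
First d^1_{0,0}(β=0.4404), then the phase factors e^{-i(0)α} and e^{-i(0)γ}:
Half-angle: c=0.975852, s=0.218434. N=√(1·1·1·1)=1.000000
k: max(0,(0)−(0))=0 … min(1+(0),1−(0))=1
  k=0: (−1)^0·1.0000/(1)·0.9759^2·0.2184^0 = +0.952287
  k=1: (−1)^1·1.0000/(1)·0.9759^0·0.2184^2 = -0.047713
d^1_{0,0}(0.4404) = +0.952287 -0.047713 = +0.904573
D = (+1.000000+0.000000i)·(+0.904573)·(+1.000000+0.000000i) = +0.904573+0.000000i

Re=0.9046 Im=0.0000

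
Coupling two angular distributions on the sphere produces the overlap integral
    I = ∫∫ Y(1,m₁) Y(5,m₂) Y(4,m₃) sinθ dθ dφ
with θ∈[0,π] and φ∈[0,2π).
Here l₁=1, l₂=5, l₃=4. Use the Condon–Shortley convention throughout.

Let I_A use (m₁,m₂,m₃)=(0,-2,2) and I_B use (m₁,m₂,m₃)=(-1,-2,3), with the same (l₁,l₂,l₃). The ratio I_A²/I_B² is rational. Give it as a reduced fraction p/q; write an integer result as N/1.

Same 1,5,4: normalisation and zero-m 3j drop out of the ratio.
A: Δ: 2! 0! 8! / 11! → 1/495; sum: t=1:−1/1440 = -1/1440; 3j²(1 5 4; 0 -2 2) = Δ·Π!·Σ² = 7/165  (sign -1)
B: Δ: 2! 0! 8! / 11! → 1/495; sum: t=2:+1/10080 = 1/10080; 3j²(1 5 4; -1 -2 3) = Δ·Π!·Σ² = 1/165  (sign -1)
I_A²/I_B² = (7/165)/(1/165) = 7/1

7/1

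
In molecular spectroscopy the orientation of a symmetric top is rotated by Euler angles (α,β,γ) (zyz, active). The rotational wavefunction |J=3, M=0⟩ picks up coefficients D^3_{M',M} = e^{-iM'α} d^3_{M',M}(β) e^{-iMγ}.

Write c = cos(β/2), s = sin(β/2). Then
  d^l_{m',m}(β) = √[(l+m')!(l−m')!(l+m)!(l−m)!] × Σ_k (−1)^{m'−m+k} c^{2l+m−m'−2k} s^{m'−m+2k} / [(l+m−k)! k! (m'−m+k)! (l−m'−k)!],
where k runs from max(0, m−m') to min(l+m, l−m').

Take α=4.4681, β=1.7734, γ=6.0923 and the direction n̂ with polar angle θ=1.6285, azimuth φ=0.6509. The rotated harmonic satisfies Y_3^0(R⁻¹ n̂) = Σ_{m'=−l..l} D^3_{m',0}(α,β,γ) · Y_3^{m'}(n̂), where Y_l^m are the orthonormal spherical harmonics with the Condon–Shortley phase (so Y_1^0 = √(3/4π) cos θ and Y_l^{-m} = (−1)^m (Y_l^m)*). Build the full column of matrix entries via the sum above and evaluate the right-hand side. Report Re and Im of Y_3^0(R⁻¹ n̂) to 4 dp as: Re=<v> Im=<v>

Need the full column D^3_{m',0} for m'=−3..3 at α=4.4681, β=1.7734, γ=6.0923.
cos(β/2)=0.631973, sin(β/2)=0.774990
d^3_{-3,0}: single k=3 term ⇒ +0.525411;  D = +0.351502+0.390517i
d^3_{-2,0}: k∈[2..3] ⇒ +0.524744 -0.789120 = -0.264376;  D = +0.233445-0.124090i
d^3_{-1,0}: k∈[1..3] ⇒ +0.270632 -1.220946 +0.612027 = -0.338286;  D = +0.081820+0.328242i
d^3_{0,0}: k∈[0..3] ⇒ +0.063708 -0.862242 +1.296656 -0.216660 = +0.281462;  D = +0.281462+0.000000i
d^3_{1,0}: k∈[0..2] ⇒ -0.270632 +1.220946 -0.612027 = +0.338286;  D = -0.081820+0.328242i
d^3_{2,0}: k∈[0..1] ⇒ +0.524744 -0.789120 = -0.264376;  D = +0.233445+0.124090i
d^3_{3,0}: single k=0 term ⇒ -0.525411;  D = -0.351502+0.390517i
Y_3^{m'}(θ=1.6285,φ=0.6509) and Σ D·Y over m':
  (+0.3515+0.3905i)·(-0.1547-0.3852i)  (+0.2334-0.1241i)·(-0.0156+0.0566i)  (+0.0818+0.3282i)·(-0.2524+0.1922i)  (+0.2815+0.0000i)·(+0.0642+0.0000i)  (-0.0818+0.3282i)·(+0.2524+0.1922i)  (+0.2334+0.1241i)·(-0.0156-0.0566i)  (-0.3515+0.3905i)·(+0.1547-0.3852i)
Y_3^0(R⁻¹ n̂) = +0.049446-0.000000i

Re=0.0494 Im=0.0000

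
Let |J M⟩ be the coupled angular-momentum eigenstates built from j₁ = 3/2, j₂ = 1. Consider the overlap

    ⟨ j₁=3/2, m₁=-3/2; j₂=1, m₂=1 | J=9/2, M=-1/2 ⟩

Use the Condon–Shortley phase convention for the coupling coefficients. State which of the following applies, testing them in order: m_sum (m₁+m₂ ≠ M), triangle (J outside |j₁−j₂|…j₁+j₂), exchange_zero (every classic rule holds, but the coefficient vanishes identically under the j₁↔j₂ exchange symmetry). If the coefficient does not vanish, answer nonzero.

m-sum: m₁+m₂ = -3/2+1 = -1/2, M = -1/2  ✓
triangle: need |j₁−j₂| ≤ J ≤ j₁+j₂, i.e. J ∈ [1/2, 5/2]; J = 9/2 is outside ✗ ⇒ coefficient is 0

triangle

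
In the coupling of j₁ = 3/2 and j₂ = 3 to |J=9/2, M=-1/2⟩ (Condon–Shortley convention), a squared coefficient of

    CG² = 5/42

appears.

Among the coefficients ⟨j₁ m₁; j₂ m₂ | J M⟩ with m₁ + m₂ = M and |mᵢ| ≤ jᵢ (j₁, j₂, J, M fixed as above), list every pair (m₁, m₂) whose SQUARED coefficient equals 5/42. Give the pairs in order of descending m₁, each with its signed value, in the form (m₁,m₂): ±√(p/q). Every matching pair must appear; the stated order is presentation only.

Admissible pairs with m₁+m₂ = M = -1/2: (-3/2,1), (-1/2,0), (1/2,-1), (3/2,-2)
  (m₁,m₂)=(3/2,-2): CG² = 1/21, CG = +√(1/21)
  (m₁,m₂)=(1/2,-1): CG² = 5/14, CG = +√(5/14)
  (m₁,m₂)=(-1/2,0): CG² = 10/21, CG = +√(10/21)
  (m₁,m₂)=(-3/2,1): CG² = 5/42, CG = +√(5/42)   ← matches the target
Pairs with CG² = 5/42: (-3/2,1): +√(5/42)

(-3/2,1): +√(5/42)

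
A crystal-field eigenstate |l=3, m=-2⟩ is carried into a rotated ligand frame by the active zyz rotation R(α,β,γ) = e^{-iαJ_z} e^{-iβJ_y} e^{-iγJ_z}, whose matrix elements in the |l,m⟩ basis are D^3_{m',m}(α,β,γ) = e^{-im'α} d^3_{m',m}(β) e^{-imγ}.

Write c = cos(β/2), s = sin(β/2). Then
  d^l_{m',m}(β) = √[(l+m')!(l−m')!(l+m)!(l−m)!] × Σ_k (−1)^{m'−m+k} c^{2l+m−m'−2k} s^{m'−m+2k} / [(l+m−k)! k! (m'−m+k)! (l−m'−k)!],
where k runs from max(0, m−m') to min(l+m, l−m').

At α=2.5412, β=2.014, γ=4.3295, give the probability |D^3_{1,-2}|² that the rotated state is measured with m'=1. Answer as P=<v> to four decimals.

Split into d^3_{1,-2}(β=2.0140) × two z-phases.
c=cos(2.014000/2)=0.534399, s=sin(2.014000/2)=0.845232; N=√[24·2·1·120]=75.894664
k∈{0,1} keeps every argument non-negative
  k=0: (−1)^3·75.8947/(12)·0.5344^3·0.8452^3 = -0.582848
  k=1: (−1)^4·75.8947/(24)·0.5344^1·0.8452^5 = +0.729032
d^3_{1,-2}(2.0140) = -0.582848 +0.729032 = +0.146184
|D^3_{1,-2}|² = |d^3_{1,-2}(β)|² = (+0.146184)² = 0.021370 (the z-rotation phases have unit modulus)

P=0.0214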